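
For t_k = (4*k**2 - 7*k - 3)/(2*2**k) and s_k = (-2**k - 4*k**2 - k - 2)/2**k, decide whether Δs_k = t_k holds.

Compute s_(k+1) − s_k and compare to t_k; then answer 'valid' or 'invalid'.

Valid — Δs_k = t_k.

s_(k+1) = (-2*2**k - k - 4*(k + 1)**2 - 3)/(2*2**k)
s_(k+1) − s_k = (4*k**2 - 7*k - 3)/(2*2**k)
(s_(k+1) − s_k) − t_k = 0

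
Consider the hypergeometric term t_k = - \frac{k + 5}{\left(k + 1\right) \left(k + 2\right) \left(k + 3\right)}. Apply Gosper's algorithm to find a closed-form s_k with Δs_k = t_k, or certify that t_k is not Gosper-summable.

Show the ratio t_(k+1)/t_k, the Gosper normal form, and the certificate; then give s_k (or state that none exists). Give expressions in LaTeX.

s_k = \frac{k \left(- 3 k - 7\right)}{2 \left(k + 1\right) \left(k + 2\right)}

Step 1: r(k) = (k + 1)*(k + 6)/((k + 4)*(k + 5)).
A = k + 1, B = k + 4, C = k + 5.
Set up (k + 1)·f(k+1) − (k + 3)·f(k) − (k + 5) = 0.
From deg A=1, deg B=1, deg C=1: d=2.
A polynomial solution: f(k) = k*(3*k + 7)/2.
R(k) = B(k−1)·f(k)/C(k) = k*(k + 3)*(3*k + 7)/(2*(k + 5)); s_k = R·t_k = k*(-3*k - 7)/(2*(k + 1)*(k + 2)).
Verify: (-k - 5)/(k**3 + 6*k**2 + 11*k + 6) matches t_k.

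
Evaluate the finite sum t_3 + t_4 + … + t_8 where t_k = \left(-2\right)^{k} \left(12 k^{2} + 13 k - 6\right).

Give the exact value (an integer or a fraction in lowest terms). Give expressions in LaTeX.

Σ = 159000

Compute t_(k+1)/t_k: get 2*(-12*k**2 - 37*k - 19)/(12*k**2 + 13*k - 6).
So A=-2 and B=1, with C=k**2 + 13*k/12 - 1/2.
Set up (-2)·f(k+1) − (1)·f(k) − (k**2 + 13*k/12 - 1/2) = 0.
deg f ≤ 2 (via 0,0,2).
Solve for f: f(k) = -(4*k**2 - k - 4)/12 (degree 2 ≤ 2).
Then R = B(k−1)f/C = -(4*k**2 - k - 4)/(12*k**2 + 13*k - 6), so s_k = R(k)·t_k = (-2)**k*(-4*k**2 + k + 4).
Δs = (-2)**k*(12*k**2 + 13*k - 6), as required.
Telescoping: Σ = s_(9) − s_(3) = 159232 − (232) = 159000.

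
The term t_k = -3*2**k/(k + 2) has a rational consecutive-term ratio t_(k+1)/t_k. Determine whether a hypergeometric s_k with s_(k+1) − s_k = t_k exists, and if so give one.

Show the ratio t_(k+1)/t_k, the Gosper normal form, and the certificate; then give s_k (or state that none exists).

not Gosper-summable; s_k does not exist

Step 1: r(k) = 2*(k + 2)/(k + 3).
A = 2*k + 4, B = k + 3, C = 1.
Solve (2*k + 4)·f(k+1) − (k + 2)·f(k) = 1.
d = -1 from the (1,1,0) case.
d = -1 < 0 ⇒ no nonzero polynomial f; not summable.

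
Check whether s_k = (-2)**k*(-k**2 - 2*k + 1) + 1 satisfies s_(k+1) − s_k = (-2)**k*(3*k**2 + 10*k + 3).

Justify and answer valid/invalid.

s_(k+1) = 2*(-2)**k*(2*k + (k + 1)**2 + 1) + 1
s_(k+1) − s_k = (-2)**k*(3*k**2 + 10*k + 3)
(s_(k+1) − s_k) − t_k = 0

valid (s_(k+1) − s_k reduces to t_k)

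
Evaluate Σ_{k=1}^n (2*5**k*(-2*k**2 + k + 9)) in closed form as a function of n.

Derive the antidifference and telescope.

Compute t_(k+1)/t_k: get 5*(2*k**2 + 3*k - 8)/(2*k**2 - k - 9).
Take A(k)=5, B(k)=1, C(k)=k**2 - k/2 - 9/2.
Need (5)·f(k+1) − (1)·f(k) = k**2 - k/2 - 9/2.
Degrees (0,0,2) ⇒ d ≤ 2.
Coefficient equations give f(k) = (k**2 - 3*k - 2)/4.
Get s_k = R·t_k = 5**k*(-k**2 + 3*k + 2) with R(k) = B(k−1)f(k)/C(k) = (k**2 - 3*k - 2)/(2*(2*k**2 - k - 9)).
Verify: 2*5**k*(-2*k**2 + k + 9) matches t_k.
Σ_(k=1)^n t_k = s_(n+1) − s_(1) = (5**(n + 1)*(-n**2 + n + 4)) − (20), i.e. -5*5**n*n**2 + 5*5**n*n + 20*5**n - 20.

S(n) = -5*5**n*n**2 + 5*5**n*n + 20*5**n - 20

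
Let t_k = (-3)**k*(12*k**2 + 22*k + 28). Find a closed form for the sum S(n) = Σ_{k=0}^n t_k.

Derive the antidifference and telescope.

S(n) = 9*(-3)**n*n**2 + 21*(-3)**n*n + 24*(-3)**n + 4

The ratio is 3*(-6*k**2 - 23*k - 31)/(6*k**2 + 11*k + 14).
Normal form (A,B,C) = (-3, 1, k**2 + 11*k/6 + 7/3).
Solve (-3)·f(k+1) − (1)·f(k) = k**2 + 11*k/6 + 7/3.
d = 2 from the (0,0,2) case.
Solve for f: f(k) = -(3*k**2 + k + 4)/12 (degree 2 ≤ 2).
Certificate R = B(k−1)f/C = -(3*k**2 + k + 4)/(2*(6*k**2 + 11*k + 14)) gives s_k = (-3)**k*(-3*k**2 - k - 4).
Check: Δs_k = (-3)**k*(12*k**2 + 22*k + 28). ✓
Σ_(k=0)^n t_k = s_(n+1) − s_(0) = (3*(-3)**n*(3*n**2 + 7*n + 8)) − (-4), i.e. 9*(-3)**n*n**2 + 21*(-3)**n*n + 24*(-3)**n + 4.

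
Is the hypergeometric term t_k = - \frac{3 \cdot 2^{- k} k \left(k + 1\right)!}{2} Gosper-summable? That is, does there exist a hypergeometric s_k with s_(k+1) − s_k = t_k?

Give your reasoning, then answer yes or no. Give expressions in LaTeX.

t_(k+1)/t_k = (k + 1)*(k + 2)/(2*k).
Take A(k)=k/2 + 1, B(k)=1, C(k)=k.
Set up (k/2 + 1)·f(k+1) − (1)·f(k) − (k) = 0.
deg f ≤ 0 (via 1,0,1).
Match coefficients ⇒ f(k) = 2.
Get s_k = R·t_k = -3*factorial(k + 1)/2**k with R(k) = B(k−1)f(k)/C(k) = 2/k.
Check: Δs_k = -3*k*factorial(k + 1)/(2*2**k). ✓

Yes. s_k = - 3 \cdot 2^{- k} \left(k + 1\right)!.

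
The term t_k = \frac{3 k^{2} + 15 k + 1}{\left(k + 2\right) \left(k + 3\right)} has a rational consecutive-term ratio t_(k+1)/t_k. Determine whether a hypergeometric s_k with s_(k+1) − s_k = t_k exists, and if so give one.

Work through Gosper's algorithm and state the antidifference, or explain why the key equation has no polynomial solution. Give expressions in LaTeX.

s_k = \frac{k \left(6 k - 5\right)}{2 \left(k + 2\right)}

t_(k+1)/t_k = (k + 2)*(15*k + 3*(k + 1)**2 + 16)/((k + 4)*(3*k**2 + 15*k + 1)).
A = k + 2, B = k + 4, C = k**2 + 5*k + 1/3.
Need (k + 2)·f(k+1) − (k + 3)·f(k) = k**2 + 5*k + 1/3.
Degrees (1,1,2) ⇒ d ≤ 2.
Solve for f: f(k) = k*(6*k - 5)/6 (degree 2 ≤ 2).
Certificate R = B(k−1)f/C = k*(k + 3)*(6*k - 5)/(2*(3*k**2 + 15*k + 1)) gives s_k = k*(6*k - 5)/(2*(k + 2)).
Check: Δs_k = (3*k**2 + 15*k + 1)/(k**2 + 5*k + 6). ✓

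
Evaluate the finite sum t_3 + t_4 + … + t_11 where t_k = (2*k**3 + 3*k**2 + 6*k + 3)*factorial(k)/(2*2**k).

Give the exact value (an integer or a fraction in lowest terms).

Σ = 140332437/4

Step 1: r(k) = (2*k**4 + 11*k**3 + 27*k**2 + 32*k + 14)/(2*(2*k**3 + 3*k**2 + 6*k + 3)).
Gosper form: A/B · C(k+1)/C(k) with A=k/2 + 1/2, B=1, C=k**3 + 3*k**2/2 + 3*k + 3/2.
Key eq: (k/2 + 1/2)·f(k+1) = (1)·f(k) + (k**3 + 3*k**2/2 + 3*k + 3/2).
deg f ≤ 2 (via 1,0,3).
Coefficient equations give f(k) = k*(2*k + 1).
R(k) = B(k−1)·f(k)/C(k) = 2*k*(2*k + 1)/(2*k**3 + 3*k**2 + 6*k + 3); s_k = R·t_k = k*(2*k + 1)*factorial(k)/2**k.
Verify: (2*k**3 + 3*k**2 + 6*k + 3)*factorial(k)/(2*2**k) matches t_k.
Telescoping: Σ = s_(12) − s_(3) = 35083125 − (63/4) = 140332437/4.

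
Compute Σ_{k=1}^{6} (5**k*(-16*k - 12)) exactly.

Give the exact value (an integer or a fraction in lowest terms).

Σ = -2031240

Compute t_(k+1)/t_k: get 5*(4*k + 7)/(4*k + 3).
A = 5, B = 1, C = k + 3/4.
Solve (5)·f(k+1) − (1)·f(k) = k + 3/4.
From deg A=0, deg B=0, deg C=1: d=1.
Match coefficients ⇒ f(k) = (2*k - 1)/8.
Certificate R = B(k−1)f/C = (2*k - 1)/(2*(4*k + 3)) gives s_k = 5**k*(2 - 4*k).
Check: Δs_k = 5**k*(-16*k - 12). ✓
Σ_(k=1)^(6) t_k = s_(7) − s_(1) = -2031250 − (-10) = -2031240.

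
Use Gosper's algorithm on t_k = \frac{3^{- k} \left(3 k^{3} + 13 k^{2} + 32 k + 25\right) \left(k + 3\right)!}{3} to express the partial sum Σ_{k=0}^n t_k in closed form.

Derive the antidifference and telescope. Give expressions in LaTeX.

The ratio is (3*k**4 + 34*k**3 + 155*k**2 + 341*k + 292)/(3*(3*k**3 + 13*k**2 + 32*k + 25)).
A = k/3 + 4/3, B = 1, C = k**3 + 13*k**2/3 + 32*k/3 + 25/3.
Key eq: (k/3 + 4/3)·f(k+1) = (1)·f(k) + (k**3 + 13*k**2/3 + 32*k/3 + 25/3).
deg f ≤ 2 (via 1,0,3).
A polynomial solution: f(k) = 3*k**2 + 4*k - 3.
Certificate R = B(k−1)f/C = 3*(3*k**2 + 4*k - 3)/(3*k**3 + 13*k**2 + 32*k + 25) gives s_k = (3*k**2 + 4*k - 3)*factorial(k + 3)/3**k.
Check: Δs_k = (3*k**3 + 13*k**2 + 32*k + 25)*factorial(k + 3)/(3*3**k). ✓
s_(n+1) = 3**(-n - 1)*(3*n**2 + 10*n + 4)*factorial(n + 4) and s_(0) = -18, so S(n) = (54*3**n + 3*n**6*factorial(n) + 40*n**5*factorial(n) + 209*n**4*factorial(n) + 540*n**3*factorial(n) + 712*n**2*factorial(n) + 440*n*factorial(n) + 96*factorial(n))/(3*3**n).

S(n) = \frac{3^{- n} \left(54 \cdot 3^{n} + 3 n^{6} n! + 40 n^{5} n! + 209 n^{4} n! + 540 n^{3} n! + 712 n^{2} n! + 440 n n! + 96 n!\right)}{3}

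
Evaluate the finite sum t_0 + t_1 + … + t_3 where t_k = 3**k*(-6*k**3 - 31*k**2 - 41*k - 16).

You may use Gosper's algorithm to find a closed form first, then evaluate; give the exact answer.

Σ = -18388

t_(k+1)/t_k = 3*(6*k**3 + 49*k**2 + 121*k + 94)/(6*k**3 + 31*k**2 + 41*k + 16).
Take A(k)=3, B(k)=1, C(k)=k**3 + 31*k**2/6 + 41*k/6 + 8/3.
f must satisfy (3)·f(k+1) − (1)·f(k) = k**3 + 31*k**2/6 + 41*k/6 + 8/3.
Bound: deg f ≤ 3.
Coefficient equations give f(k) = (3*k**3 + 2*k**2 + k - 1)/6.
Certificate R = B(k−1)f/C = (3*k**3 + 2*k**2 + k - 1)/((k + 1)*(6*k**2 + 25*k + 16)) gives s_k = 3**k*(-3*k**3 - 2*k**2 - k + 1).
Δs = 3**k*(-6*k**3 - 31*k**2 - 41*k - 16), as required.
Sum = s_(4) − s_(0); s_(4) = -18387, s_(0) = 1 ⇒ -18388.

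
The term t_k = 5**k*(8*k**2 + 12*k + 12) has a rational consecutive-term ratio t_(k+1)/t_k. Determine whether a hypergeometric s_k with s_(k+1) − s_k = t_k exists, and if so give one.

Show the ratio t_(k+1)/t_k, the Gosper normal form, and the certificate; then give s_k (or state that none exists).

s_k = 5**k*(2*k**2 - 2*k + 3)

Step 1: r(k) = 5*(2*k**2 + 7*k + 8)/(2*k**2 + 3*k + 3).
Take A(k)=5, B(k)=1, C(k)=k**2 + 3*k/2 + 3/2.
Need (5)·f(k+1) − (1)·f(k) = k**2 + 3*k/2 + 3/2.
deg f ≤ 2 (via 0,0,2).
Solve for f: f(k) = (2*k**2 - 2*k + 3)/8 (degree 2 ≤ 2).
Get s_k = R·t_k = 5**k*(2*k**2 - 2*k + 3) with R(k) = B(k−1)f(k)/C(k) = (2*k**2 - 2*k + 3)/(4*(2*k**2 + 3*k + 3)).
Check: Δs_k = 5**k*(8*k**2 + 12*k + 12). ✓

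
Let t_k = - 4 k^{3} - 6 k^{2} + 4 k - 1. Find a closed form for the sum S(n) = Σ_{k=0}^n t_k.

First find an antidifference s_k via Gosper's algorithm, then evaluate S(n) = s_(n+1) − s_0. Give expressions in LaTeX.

Ratio r(k) = (4*k**3 + 18*k**2 + 20*k + 7)/(4*k**3 + 6*k**2 - 4*k + 1).
Factor: A=1; B=1; C=k**3 + 3*k**2/2 - k + 1/4.
Need (1)·f(k+1) − (1)·f(k) = k**3 + 3*k**2/2 - k + 1/4.
d = 4 from the (0,0,3) case.
A polynomial solution: f(k) = k*(k**3 - 4*k + 4)/4.
Then R = B(k−1)f/C = k*(k**3 - 4*k + 4)/(4*k**3 + 6*k**2 - 4*k + 1), so s_k = R(k)·t_k = k*(-k**3 + 4*k - 4).
Δs = -4*k**3 - 6*k**2 + 4*k - 1, as required.
Evaluate: s_(n+1) = -n**4 - 4*n**3 - 2*n**2 - 1; subtract s_(0) = 0 ⇒ S(n) = -n**4 - 4*n**3 - 2*n**2 - 1.

S(n) = - n^{4} - 4 n^{3} - 2 n^{2} - 1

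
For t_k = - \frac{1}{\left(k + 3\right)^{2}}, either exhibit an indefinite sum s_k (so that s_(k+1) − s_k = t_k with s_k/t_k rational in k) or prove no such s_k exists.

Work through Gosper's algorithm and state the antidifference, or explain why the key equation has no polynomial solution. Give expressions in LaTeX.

no hypergeometric antidifference exists

Ratio r(k) = (k + 3)**2/(k + 4)**2.
Gosper form: A/B · C(k+1)/C(k) with A=k**2 + 6*k + 9, B=k**2 + 8*k + 16, C=1.
f must satisfy (k**2 + 6*k + 9)·f(k+1) − (k**2 + 6*k + 9)·f(k) = 1.
From deg A=2, deg B=2, deg C=0: d=0.
Write f(k) = c0. Then LHS − RHS = -1, requiring -1 = 0: contradictory. No certificate.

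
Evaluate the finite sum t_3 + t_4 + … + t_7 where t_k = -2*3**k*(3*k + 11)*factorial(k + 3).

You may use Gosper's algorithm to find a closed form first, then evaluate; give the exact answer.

Σ = -523788210720

The ratio is 3*(k + 4)*(3*k + 14)/(3*k + 11).
Gosper form: A/B · C(k+1)/C(k) with A=3*k + 12, B=1, C=k + 11/3.
Solve (3*k + 12)·f(k+1) − (1)·f(k) = k + 11/3.
Bound: deg f ≤ 0.
Coefficient equations give f(k) = 1/3.
Then R = B(k−1)f/C = 1/(3*k + 11), so s_k = R(k)·t_k = -2*3**k*factorial(k + 3).
s_(k+1) − s_k = -2*3**k*(3*k + 11)*factorial(k + 3) = t_k.
Σ_(k=3)^(7) t_k = s_(8) − s_(3) = -523788249600 − (-38880) = -523788210720.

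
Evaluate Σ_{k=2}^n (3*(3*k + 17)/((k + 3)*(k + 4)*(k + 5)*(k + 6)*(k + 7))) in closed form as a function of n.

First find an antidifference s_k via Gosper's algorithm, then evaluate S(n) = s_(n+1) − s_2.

r(k) = (k + 3)*(3*k + 20)/((k + 8)*(3*k + 17)) after simplifying.
Normal form (A,B,C) = (k + 3, k + 8, k + 17/3).
Set up (k + 3)·f(k+1) − (k + 7)·f(k) − (k + 17/3) = 0.
d = 4 from the (1,1,1) case.
Solving with deg f ≤ 4: f(k) = k*(k + 5)*(k**2 + 13*k + 54)/216.
Then R = B(k−1)f/C = k*(k + 5)*(k + 7)*(k**2 + 13*k + 54)/(72*(3*k + 17)), so s_k = R(k)·t_k = k*(k**2 + 13*k + 54)/(24*(k**3 + 13*k**2 + 54*k + 72)).
Δs = 3*(3*k + 17)/(k**5 + 25*k**4 + 245*k**3 + 1175*k**2 + 2754*k + 2520), as required.
Telescope: S(n) = s_(n+1) − s_(2) = (n**3 + 16*n**2 + 83*n + 68)/(24*(n**3 + 16*n**2 + 83*n + 140)) − (7/240) = (n**3 + 16*n**2 + 83*n - 100)/(80*(n**3 + 16*n**2 + 83*n + 140)).

S(n) = (n**3 + 16*n**2 + 83*n - 100)/(80*(n**3 + 16*n**2 + 83*n + 140))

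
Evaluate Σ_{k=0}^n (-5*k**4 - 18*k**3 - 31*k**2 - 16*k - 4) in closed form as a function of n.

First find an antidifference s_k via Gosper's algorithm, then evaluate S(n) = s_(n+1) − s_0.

S(n) = -n**5 - 7*n**4 - 21*n**3 - 28*n**2 - 17*n - 4

The ratio is (5*k**4 + 38*k**3 + 115*k**2 + 152*k + 74)/(5*k**4 + 18*k**3 + 31*k**2 + 16*k + 4).
Factor: A=1; B=1; C=k**4 + 18*k**3/5 + 31*k**2/5 + 16*k/5 + 4/5.
f must satisfy (1)·f(k+1) − (1)·f(k) = k**4 + 18*k**3/5 + 31*k**2/5 + 16*k/5 + 4/5.
From deg A=0, deg B=0, deg C=4: d=5.
Match coefficients ⇒ f(k) = k*(k**4 + 2*k**3 + 3*k**2 - 3*k + 1)/5.
R(k) = B(k−1)·f(k)/C(k) = k*(k**4 + 2*k**3 + 3*k**2 - 3*k + 1)/(5*k**4 + 18*k**3 + 31*k**2 + 16*k + 4); s_k = R·t_k = k*(-k**4 - 2*k**3 - 3*k**2 + 3*k - 1).
Check: Δs_k = -5*k**4 - 18*k**3 - 31*k**2 - 16*k - 4. ✓
Σ_(k=0)^n t_k = s_(n+1) − s_(0) = (-n**5 - 7*n**4 - 21*n**3 - 28*n**2 - 17*n - 4) − (0), i.e. -n**5 - 7*n**4 - 21*n**3 - 28*n**2 - 17*n - 4.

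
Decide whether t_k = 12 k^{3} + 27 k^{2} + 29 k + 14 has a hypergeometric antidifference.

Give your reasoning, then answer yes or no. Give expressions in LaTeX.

Step 1: r(k) = (12*k**3 + 63*k**2 + 119*k + 82)/(12*k**3 + 27*k**2 + 29*k + 14).
A = 1, B = 1, C = k**3 + 9*k**2/4 + 29*k/12 + 7/6.
Solve (1)·f(k+1) − (1)·f(k) = k**3 + 9*k**2/4 + 29*k/12 + 7/6.
Bound: deg f ≤ 4.
Solving with deg f ≤ 4: f(k) = k*(k + 1)*(3*k**2 + 4)/12.
So s_k = (B(k−1)f/C)·t_k = (k*(3*k**2 + 4)/(12*k**2 + 15*k + 14))·t_k = k*(3*k**3 + 3*k**2 + 4*k + 4).
Check: Δs_k = 12*k**3 + 27*k**2 + 29*k + 14. ✓

Yes. s_k = k \left(3 k^{3} + 3 k^{2} + 4 k + 4\right).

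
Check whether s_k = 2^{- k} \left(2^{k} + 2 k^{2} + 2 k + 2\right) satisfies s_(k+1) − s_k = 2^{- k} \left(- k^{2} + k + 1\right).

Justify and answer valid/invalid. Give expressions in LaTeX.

s_(k+1) = (2**k + k + (k + 1)**2 + 2)/2**k
s_(k+1) − s_k = (-k**2 + k + 1)/2**k
(s_(k+1) − s_k) − t_k = 0

valid (s_(k+1) − s_k reduces to t_k)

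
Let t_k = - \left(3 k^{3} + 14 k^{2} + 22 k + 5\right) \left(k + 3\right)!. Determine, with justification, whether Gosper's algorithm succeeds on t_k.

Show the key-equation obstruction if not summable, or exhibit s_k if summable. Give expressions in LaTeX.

t_(k+1)/t_k = (3*k**4 + 35*k**3 + 151*k**2 + 280*k + 176)/(3*k**3 + 14*k**2 + 22*k + 5).
Take A(k)=k + 4, B(k)=1, C(k)=k**3 + 14*k**2/3 + 22*k/3 + 5/3.
Need (k + 4)·f(k+1) − (1)·f(k) = k**3 + 14*k**2/3 + 22*k/3 + 5/3.
Bound: deg f ≤ 2.
A polynomial solution: f(k) = (3*k**2 - k - 1)/3.
Get s_k = R·t_k = (-3*k**2 + k + 1)*factorial(k + 3) with R(k) = B(k−1)f(k)/C(k) = (3*k**2 - k - 1)/(3*k**3 + 14*k**2 + 22*k + 5).
Verify: -(3*k**3 + 14*k**2 + 22*k + 5)*factorial(k + 3) matches t_k.

Yes. s_k = \left(- 3 k^{2} + k + 1\right) \left(k + 3\right)!.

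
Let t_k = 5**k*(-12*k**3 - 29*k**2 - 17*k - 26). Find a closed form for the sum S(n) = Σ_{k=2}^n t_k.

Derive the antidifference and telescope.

S(n) = -15*5**n*n**3 - 25*5**n*n**2 - 20*5**n*n - 30*5**n + 450

r(k) = 5*(12*k**3 + 65*k**2 + 111*k + 84)/(12*k**3 + 29*k**2 + 17*k + 26) after simplifying.
Factor: A=5; B=1; C=k**3 + 29*k**2/12 + 17*k/12 + 13/6.
f must satisfy (5)·f(k+1) − (1)·f(k) = k**3 + 29*k**2/12 + 17*k/12 + 13/6.
Bound: deg f ≤ 3.
Match coefficients ⇒ f(k) = (3*k**3 - 4*k**2 + 3*k + 4)/12.
So s_k = (B(k−1)f/C)·t_k = ((3*k**3 - 4*k**2 + 3*k + 4)/(12*k**3 + 29*k**2 + 17*k + 26))·t_k = 5**k*(-3*k**3 + 4*k**2 - 3*k - 4).
Check: Δs_k = 5**k*(-12*k**3 - 29*k**2 - 17*k - 26). ✓
Telescope: S(n) = s_(n+1) − s_(2) = 5**(n + 1)*(-3*n**3 - 5*n**2 - 4*n - 6) − (-450) = -15*5**n*n**3 - 25*5**n*n**2 - 20*5**n*n - 30*5**n + 450.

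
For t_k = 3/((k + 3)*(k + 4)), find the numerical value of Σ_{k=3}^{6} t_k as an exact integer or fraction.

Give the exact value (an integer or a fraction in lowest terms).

Step 1: r(k) = (k + 3)/(k + 5).
So A=k + 3 and B=k + 5, with C=1.
Set up (k + 3)·f(k+1) − (k + 4)·f(k) − (1) = 0.
From deg A=1, deg B=1, deg C=0: d=1.
A polynomial solution: f(k) = k/3.
R(k) = B(k−1)·f(k)/C(k) = k*(k + 4)/3; s_k = R·t_k = k/(k + 3).
s_(k+1) − s_k = 3/(k**2 + 7*k + 12) = t_k.
Telescoping: Σ = s_(7) − s_(3) = 7/10 − (1/2) = 1/5.

Σ = 1/5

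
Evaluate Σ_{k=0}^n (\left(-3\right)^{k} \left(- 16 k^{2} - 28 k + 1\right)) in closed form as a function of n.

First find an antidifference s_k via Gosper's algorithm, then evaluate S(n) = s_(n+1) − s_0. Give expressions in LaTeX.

Compute t_(k+1)/t_k: get 3*(-16*k**2 - 60*k - 43)/(16*k**2 + 28*k - 1).
Gosper form: A/B · C(k+1)/C(k) with A=-3, B=1, C=k**2 + 7*k/4 - 1/16.
Set up (-3)·f(k+1) − (1)·f(k) − (k**2 + 7*k/4 - 1/16) = 0.
Bound: deg f ≤ 2.
A polynomial solution: f(k) = -(4*k**2 + k - 4)/16.
Certificate R = B(k−1)f/C = -(4*k**2 + k - 4)/(16*k**2 + 28*k - 1) gives s_k = (-3)**k*(4*k**2 + k - 4).
Check: Δs_k = (-3)**k*(-16*k**2 - 28*k + 1). ✓
Telescope: S(n) = s_(n+1) − s_(0) = (-3)**(n + 1)*(4*n**2 + 9*n + 1) − (-4) = -12*(-3)**n*n**2 - 27*(-3)**n*n - 3*(-3)**n + 4.

S(n) = - 12 \left(-3\right)^{n} n^{2} - 27 \left(-3\right)^{n} n - 3 \left(-3\right)^{n} + 4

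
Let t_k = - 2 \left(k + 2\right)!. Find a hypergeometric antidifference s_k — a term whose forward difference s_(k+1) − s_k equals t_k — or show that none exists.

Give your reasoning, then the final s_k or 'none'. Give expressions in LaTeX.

Compute t_(k+1)/t_k: get k + 3.
Take A(k)=k + 3, B(k)=1, C(k)=1.
Solve (k + 3)·f(k+1) − (1)·f(k) = 1.
From deg A=1, deg B=0, deg C=0: d=-1.
deg f ≤ -1 is impossible — no certificate.

no hypergeometric antidifference exists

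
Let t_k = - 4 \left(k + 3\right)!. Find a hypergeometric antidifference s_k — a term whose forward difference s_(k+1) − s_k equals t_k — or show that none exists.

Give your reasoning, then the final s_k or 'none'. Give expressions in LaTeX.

no hypergeometric antidifference exists

r(k) = k + 4 after simplifying.
Factor: A=k + 4; B=1; C=1.
f must satisfy (k + 4)·f(k+1) − (1)·f(k) = 1.
Bound: deg f ≤ -1.
Negative degree bound (-1): no f exists, t_k not Gosper-summable.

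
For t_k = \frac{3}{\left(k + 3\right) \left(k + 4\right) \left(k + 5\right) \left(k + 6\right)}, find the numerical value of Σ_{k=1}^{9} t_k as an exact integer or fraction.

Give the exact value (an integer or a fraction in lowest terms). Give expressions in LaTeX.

Compute t_(k+1)/t_k: get (k + 3)/(k + 7).
Factor: A=k + 3; B=k + 7; C=1.
Key eq: (k + 3)·f(k+1) = (k + 6)·f(k) + (1).
deg f ≤ 3 (via 1,1,0).
Solving with deg f ≤ 3: f(k) = k*(k**2 + 12*k + 47)/180.
So s_k = (B(k−1)f/C)·t_k = (k*(k + 6)*(k**2 + 12*k + 47)/180)·t_k = k*(k**2 + 12*k + 47)/(60*(k + 3)*(k + 4)*(k + 5)).
Δs = 3/(k**4 + 18*k**3 + 119*k**2 + 342*k + 360), as required.
Evaluate s at k=10 and k=1: 89/5460 and 1/120; difference 29/3640.

Σ = 29/3640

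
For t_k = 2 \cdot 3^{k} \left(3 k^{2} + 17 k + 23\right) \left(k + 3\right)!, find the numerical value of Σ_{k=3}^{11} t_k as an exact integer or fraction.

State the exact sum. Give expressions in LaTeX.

Σ = 18068746118911332480

r(k) = 3*(3*k**3 + 35*k**2 + 135*k + 172)/(3*k**2 + 17*k + 23) after simplifying.
Take A(k)=3*k + 12, B(k)=1, C(k)=k**2 + 17*k/3 + 23/3.
f must satisfy (3*k + 12)·f(k+1) − (1)·f(k) = k**2 + 17*k/3 + 23/3.
Degrees (1,0,2) ⇒ d ≤ 1.
Solving with deg f ≤ 1: f(k) = (k + 1)/3.
Certificate R = B(k−1)f/C = (k + 1)/(3*k**2 + 17*k + 23) gives s_k = 2*3**k*(k + 1)*factorial(k + 3).
s_(k+1) − s_k = 2*3**k*(3*k**2 + 17*k + 23)*factorial(k + 3) = t_k.
Sum = s_(12) − s_(3); s_(12) = 18068746118911488000, s_(3) = 155520 ⇒ 18068746118911332480.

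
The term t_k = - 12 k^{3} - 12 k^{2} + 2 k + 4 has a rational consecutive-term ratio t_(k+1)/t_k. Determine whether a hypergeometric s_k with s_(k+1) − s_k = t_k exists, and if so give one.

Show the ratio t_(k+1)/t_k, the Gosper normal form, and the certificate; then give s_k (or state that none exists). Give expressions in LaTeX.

t_(k+1)/t_k = (6*k**3 + 24*k**2 + 29*k + 9)/(6*k**3 + 6*k**2 - k - 2).
Gosper form: A/B · C(k+1)/C(k) with A=1, B=1, C=k**3 + k**2 - k/6 - 1/3.
Key eq: (1)·f(k+1) = (1)·f(k) + (k**3 + k**2 - k/6 - 1/3).
Degrees (0,0,3) ⇒ d ≤ 4.
Solve for f: f(k) = k*(3*k + 1)*(k**2 - k - 1)/12 (degree 4 ≤ 4).
So s_k = (B(k−1)f/C)·t_k = (k*(3*k + 1)*(k**2 - k - 1)/(2*(6*k**3 + 6*k**2 - k - 2)))·t_k = k*(-3*k**3 + 2*k**2 + 4*k + 1).
Verify: -12*k**3 - 12*k**2 + 2*k + 4 matches t_k.

s_k = k \left(- 3 k^{3} + 2 k^{2} + 4 k + 1\right)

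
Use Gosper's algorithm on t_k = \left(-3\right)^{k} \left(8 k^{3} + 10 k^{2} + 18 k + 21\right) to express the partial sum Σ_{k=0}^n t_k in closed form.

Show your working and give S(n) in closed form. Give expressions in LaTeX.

The ratio is 3*(-8*k**3 - 34*k**2 - 62*k - 57)/(8*k**3 + 10*k**2 + 18*k + 21).
Gosper form: A/B · C(k+1)/C(k) with A=-3, B=1, C=k**3 + 5*k**2/4 + 9*k/4 + 21/8.
f must satisfy (-3)·f(k+1) − (1)·f(k) = k**3 + 5*k**2/4 + 9*k/4 + 21/8.
deg f ≤ 3 (via 0,0,3).
A polynomial solution: f(k) = -(2*k**3 - 2*k**2 + 3*k + 3)/8.
Then R = B(k−1)f/C = -(2*k**3 - 2*k**2 + 3*k + 3)/(8*k**3 + 10*k**2 + 18*k + 21), so s_k = R(k)·t_k = (-3)**k*(-2*k**3 + 2*k**2 - 3*k - 3).
Check: Δs_k = (-3)**k*(8*k**3 + 10*k**2 + 18*k + 21). ✓
Telescope: S(n) = s_(n+1) − s_(0) = 3*(-3)**n*(2*n**3 + 4*n**2 + 5*n + 6) − (-3) = 6*(-3)**n*n**3 + 12*(-3)**n*n**2 + 15*(-3)**n*n + 18*(-3)**n + 3.

S(n) = 6 \left(-3\right)^{n} n^{3} + 12 \left(-3\right)^{n} n^{2} + 15 \left(-3\right)^{n} n + 18 \left(-3\right)^{n} + 3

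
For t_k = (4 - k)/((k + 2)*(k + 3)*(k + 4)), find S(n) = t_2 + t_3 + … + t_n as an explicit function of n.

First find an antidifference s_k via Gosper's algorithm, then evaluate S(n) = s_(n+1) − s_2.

S(n) = (-n**2 + 13*n - 12)/(20*(n**2 + 7*n + 12))

r(k) = (k - 3)*(k + 2)/((k - 4)*(k + 5)) after simplifying.
Factor: A=k + 2; B=k + 5; C=k - 4.
Solve (k + 2)·f(k+1) − (k + 4)·f(k) = k - 4.
deg f ≤ 2 (via 1,1,1).
Coefficient equations give f(k) = -k*(k + 11)/6.
So s_k = (B(k−1)f/C)·t_k = (-k*(k + 4)*(k + 11)/(6*(k - 4)))·t_k = k*(k + 11)/(6*(k + 2)*(k + 3)).
Δs = (4 - k)/(k**3 + 9*k**2 + 26*k + 24), as required.
s_(n+1) = (n**2 + 13*n + 12)/(6*(n**2 + 7*n + 12)) and s_(2) = 13/60, so S(n) = (-n**2 + 13*n - 12)/(20*(n**2 + 7*n + 12)).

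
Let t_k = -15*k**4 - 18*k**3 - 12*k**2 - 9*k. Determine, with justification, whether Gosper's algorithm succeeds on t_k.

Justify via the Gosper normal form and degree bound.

t_(k+1)/t_k = (5*k**3 + 21*k**2 + 31*k + 18)/(k*(5*k**2 + k + 3)).
Gosper form: A/B · C(k+1)/C(k) with A=1, B=1, C=k**4 + 6*k**3/5 + 4*k**2/5 + 3*k/5.
Need (1)·f(k+1) − (1)·f(k) = k**4 + 6*k**3/5 + 4*k**2/5 + 3*k/5.
d = 5 from the (0,0,4) case.
A polynomial solution: f(k) = k*(k - 1)*(k + 1)*(k**2 - k + 1)/5.
Then R = B(k−1)f/C = (k - 1)*(k**2 - k + 1)/(5*k**2 + k + 3), so s_k = R(k)·t_k = 3*k*(-k**4 + k**3 - k + 1).
Δs = 3*k*(-5*k**3 - 6*k**2 - 4*k - 3), as required.

Yes. s_k = 3*k*(-k**4 + k**3 - k + 1).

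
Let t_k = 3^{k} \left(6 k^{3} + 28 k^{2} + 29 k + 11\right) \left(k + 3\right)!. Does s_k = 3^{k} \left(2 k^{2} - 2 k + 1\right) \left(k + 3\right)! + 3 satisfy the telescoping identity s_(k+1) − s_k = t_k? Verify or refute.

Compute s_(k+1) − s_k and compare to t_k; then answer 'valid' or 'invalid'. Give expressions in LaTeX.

Valid: the claim telescopes to t_k.

s_(k+1) = -3**(k + 1)*(2*k - 2*(k + 1)**2 + 1)*factorial(k + 4) + 3
s_(k+1) − s_k = 3**k*(6*k**3 + 28*k**2 + 29*k + 11)*factorial(k + 3)
(s_(k+1) − s_k) − t_k = 0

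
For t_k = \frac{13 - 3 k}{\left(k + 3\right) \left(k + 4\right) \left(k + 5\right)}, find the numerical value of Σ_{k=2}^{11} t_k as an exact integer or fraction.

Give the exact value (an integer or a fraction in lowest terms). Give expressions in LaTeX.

The ratio is (k + 3)*(3*k - 10)/((k + 6)*(3*k - 13)).
Normal form (A,B,C) = (k + 3, k + 6, k - 13/3).
Solve (k + 3)·f(k+1) − (k + 5)·f(k) = k - 13/3.
Bound: deg f ≤ 2.
Solving with deg f ≤ 2: f(k) = -k*(k + 25)/18.
Then R = B(k−1)f/C = -k*(k + 5)*(k + 25)/(6*(3*k - 13)), so s_k = R(k)·t_k = k*(k + 25)/(6*(k + 3)*(k + 4)).
s_(k+1) − s_k = (13 - 3*k)/(k**3 + 12*k**2 + 47*k + 60) = t_k.
Telescoping: Σ = s_(12) − s_(2) = 37/120 − (3/10) = 1/120.

Σ = 1/120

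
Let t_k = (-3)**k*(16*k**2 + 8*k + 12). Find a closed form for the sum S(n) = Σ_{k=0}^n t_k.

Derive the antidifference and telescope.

t_(k+1)/t_k = 3*(-4*k**2 - 10*k - 9)/(4*k**2 + 2*k + 3).
Gosper form: A/B · C(k+1)/C(k) with A=-3, B=1, C=k**2 + k/2 + 3/4.
Set up (-3)·f(k+1) − (1)·f(k) − (k**2 + k/2 + 3/4) = 0.
Bound: deg f ≤ 2.
Solve for f: f(k) = -(4*k**2 - 4*k + 3)/16 (degree 2 ≤ 2).
So s_k = (B(k−1)f/C)·t_k = (-(4*k**2 - 4*k + 3)/(4*(4*k**2 + 2*k + 3)))·t_k = (-3)**k*(-4*k**2 + 4*k - 3).
Verify: (-3)**k*(16*k**2 + 8*k + 12) matches t_k.
Evaluate: s_(n+1) = 3*(-3)**n*(4*n**2 + 4*n + 3); subtract s_(0) = -3 ⇒ S(n) = 12*(-3)**n*n**2 + 12*(-3)**n*n + 9*(-3)**n + 3.

S(n) = 12*(-3)**n*n**2 + 12*(-3)**n*n + 9*(-3)**n + 3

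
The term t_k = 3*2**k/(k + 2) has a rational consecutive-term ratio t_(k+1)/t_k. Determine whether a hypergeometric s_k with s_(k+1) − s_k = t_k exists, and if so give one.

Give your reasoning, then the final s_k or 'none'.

none (Gosper's algorithm certifies no s_k)

r(k) = 2*(k + 2)/(k + 3) after simplifying.
A = 2*k + 4, B = k + 3, C = 1.
f must satisfy (2*k + 4)·f(k+1) − (k + 2)·f(k) = 1.
Bound: deg f ≤ -1.
Negative degree bound (-1): no f exists, t_k not Gosper-summable.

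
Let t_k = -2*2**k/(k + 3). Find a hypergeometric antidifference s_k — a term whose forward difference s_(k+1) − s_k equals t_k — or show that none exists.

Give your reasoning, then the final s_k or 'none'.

none (Gosper's algorithm certifies no s_k)

r(k) = 2*(k + 3)/(k + 4) after simplifying.
Factor: A=2*k + 6; B=k + 4; C=1.
f must satisfy (2*k + 6)·f(k+1) − (k + 3)·f(k) = 1.
From deg A=1, deg B=1, deg C=0: d=-1.
Negative degree bound (-1): no f exists, t_k not Gosper-summable.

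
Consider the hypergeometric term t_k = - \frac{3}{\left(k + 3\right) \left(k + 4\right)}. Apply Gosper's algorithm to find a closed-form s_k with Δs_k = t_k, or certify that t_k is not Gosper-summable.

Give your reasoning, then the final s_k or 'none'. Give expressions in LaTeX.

s_k = - \frac{k}{k + 3}

r(k) = (k + 3)/(k + 5) after simplifying.
Gosper form: A/B · C(k+1)/C(k) with A=k + 3, B=k + 5, C=1.
f must satisfy (k + 3)·f(k+1) − (k + 4)·f(k) = 1.
d = 1 from the (1,1,0) case.
A polynomial solution: f(k) = k/3.
Certificate R = B(k−1)f/C = k*(k + 4)/3 gives s_k = -k/(k + 3).
Verify: -3/(k**2 + 7*k + 12) matches t_k.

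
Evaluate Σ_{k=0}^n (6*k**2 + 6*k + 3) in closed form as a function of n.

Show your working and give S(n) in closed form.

t_(k+1)/t_k = (2*k**2 + 6*k + 5)/(2*k**2 + 2*k + 1).
A = 1, B = 1, C = k**2 + k + 1/2.
Need (1)·f(k+1) − (1)·f(k) = k**2 + k + 1/2.
From deg A=0, deg B=0, deg C=2: d=3.
Coefficient equations give f(k) = k*(2*k**2 + 1)/6.
Then R = B(k−1)f/C = k*(2*k**2 + 1)/(3*(2*k**2 + 2*k + 1)), so s_k = R(k)·t_k = 2*k**3 + k.
Δs = 6*k**2 + 6*k + 3, as required.
Evaluate: s_(n+1) = 2*n**3 + 6*n**2 + 7*n + 3; subtract s_(0) = 0 ⇒ S(n) = 2*n**3 + 6*n**2 + 7*n + 3.

S(n) = 2*n**3 + 6*n**2 + 7*n + 3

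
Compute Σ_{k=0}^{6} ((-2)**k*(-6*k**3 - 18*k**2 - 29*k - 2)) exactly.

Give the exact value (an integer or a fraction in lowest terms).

The ratio is 2*(-6*k**3 - 36*k**2 - 83*k - 55)/(6*k**3 + 18*k**2 + 29*k + 2).
Take A(k)=-2, B(k)=1, C(k)=k**3 + 3*k**2 + 29*k/6 + 1/3.
Solve (-2)·f(k+1) − (1)·f(k) = k**3 + 3*k**2 + 29*k/6 + 1/3.
Bound: deg f ≤ 3.
Match coefficients ⇒ f(k) = -(2*k**3 + 2*k**2 + 3*k - 4)/6.
Get s_k = R·t_k = (-2)**k*(2*k**3 + 2*k**2 + 3*k - 4) with R(k) = B(k−1)f(k)/C(k) = -(2*k**3 + 2*k**2 + 3*k - 4)/(6*k**3 + 18*k**2 + 29*k + 2).
Verify: (-2)**k*(-6*k**3 - 18*k**2 - 29*k - 2) matches t_k.
Σ_(k=0)^(6) t_k = s_(7) − s_(0) = -102528 − (-4) = -102524.

Σ = -102524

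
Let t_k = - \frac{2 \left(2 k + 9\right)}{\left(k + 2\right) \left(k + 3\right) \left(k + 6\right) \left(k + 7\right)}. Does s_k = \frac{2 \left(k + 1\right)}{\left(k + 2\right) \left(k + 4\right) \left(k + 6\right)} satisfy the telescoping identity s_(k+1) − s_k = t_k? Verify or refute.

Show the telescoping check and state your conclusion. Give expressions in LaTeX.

Invalid: residual \frac{18 \left(k^{2} + 9 k + 19\right)}{k^{6} + 27 k^{5} + 295 k^{4} + 1665 k^{3} + 5104 k^{2} + 8028 k + 5040} ≠ 0.

s_(k+1) = 2*(k + 2)/((k + 3)*(k + 5)*(k + 7))
s_(k+1) − s_k = 2*(-2*k**3 - 18*k**2 - 40*k - 9)/(k**6 + 27*k**5 + 295*k**4 + 1665*k**3 + 5104*k**2 + 8028*k + 5040)
(s_(k+1) − s_k) − t_k = 18*(k**2 + 9*k + 19)/(k**6 + 27*k**5 + 295*k**4 + 1665*k**3 + 5104*k**2 + 8028*k + 5040)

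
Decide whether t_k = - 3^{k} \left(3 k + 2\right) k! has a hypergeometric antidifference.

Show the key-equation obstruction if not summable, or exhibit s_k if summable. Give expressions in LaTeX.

t_(k+1)/t_k = 3*(k + 1)*(3*k + 5)/(3*k + 2).
So A=3*k + 3 and B=1, with C=k + 2/3.
f must satisfy (3*k + 3)·f(k+1) − (1)·f(k) = k + 2/3.
Degrees (1,0,1) ⇒ d ≤ 0.
Solve for f: f(k) = 1/3 (degree 0 ≤ 0).
Certificate R = B(k−1)f/C = 1/(3*k + 2) gives s_k = -3**k*factorial(k).
Δs = -3**k*(3*k + 2)*factorial(k), as required.

Yes. s_k = - 3^{k} k!.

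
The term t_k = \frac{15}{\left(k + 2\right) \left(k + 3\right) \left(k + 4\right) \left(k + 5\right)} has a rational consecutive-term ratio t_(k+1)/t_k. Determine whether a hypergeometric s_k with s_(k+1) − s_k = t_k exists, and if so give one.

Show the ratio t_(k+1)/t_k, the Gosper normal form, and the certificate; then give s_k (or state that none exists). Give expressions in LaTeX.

s_k = \frac{5 k \left(k^{2} + 9 k + 26\right)}{24 \left(k + 2\right) \left(k + 3\right) \left(k + 4\right)}

Compute t_(k+1)/t_k: get (k + 2)/(k + 6).
Gosper form: A/B · C(k+1)/C(k) with A=k + 2, B=k + 6, C=1.
Key eq: (k + 2)·f(k+1) = (k + 5)·f(k) + (1).
Bound: deg f ≤ 3.
Match coefficients ⇒ f(k) = k*(k**2 + 9*k + 26)/72.
Then R = B(k−1)f/C = k*(k + 5)*(k**2 + 9*k + 26)/72, so s_k = R(k)·t_k = 5*k*(k**2 + 9*k + 26)/(24*(k + 2)*(k + 3)*(k + 4)).
Check: Δs_k = 15/(k**4 + 14*k**3 + 71*k**2 + 154*k + 120). ✓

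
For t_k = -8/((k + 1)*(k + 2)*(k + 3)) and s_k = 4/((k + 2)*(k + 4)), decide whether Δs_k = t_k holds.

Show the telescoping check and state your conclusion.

s_(k+1) = 4/((k + 3)*(k + 5))
s_(k+1) − s_k = 4*(-2*k - 7)/(k**4 + 14*k**3 + 71*k**2 + 154*k + 120)
(s_(k+1) − s_k) − t_k = 12*(3*k + 11)/(k**5 + 15*k**4 + 85*k**3 + 225*k**2 + 274*k + 120)

Invalid: residual 12*(3*k + 11)/(k**5 + 15*k**4 + 85*k**3 + 225*k**2 + 274*k + 120) ≠ 0.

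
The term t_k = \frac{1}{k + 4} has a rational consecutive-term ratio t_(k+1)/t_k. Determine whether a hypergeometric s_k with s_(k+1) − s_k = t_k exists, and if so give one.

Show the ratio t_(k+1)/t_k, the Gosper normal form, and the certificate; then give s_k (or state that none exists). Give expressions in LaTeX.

Step 1: r(k) = (k + 4)/(k + 5).
Factor: A=k + 4; B=k + 5; C=1.
Key eq: (k + 4)·f(k+1) = (k + 4)·f(k) + (1).
Degrees (1,1,0) ⇒ d ≤ 0.
Write f(k) = c0. Then LHS − RHS = -1, requiring -1 = 0: contradictory. No certificate.

no hypergeometric antidifference exists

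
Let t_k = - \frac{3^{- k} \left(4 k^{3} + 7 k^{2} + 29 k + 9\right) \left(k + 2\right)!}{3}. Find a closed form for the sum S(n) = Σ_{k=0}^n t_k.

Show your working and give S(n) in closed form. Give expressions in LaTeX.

The ratio is (4*k**4 + 31*k**3 + 112*k**2 + 214*k + 147)/(3*(4*k**3 + 7*k**2 + 29*k + 9)).
Take A(k)=k/3 + 1, B(k)=1, C(k)=k**3 + 7*k**2/4 + 29*k/4 + 9/4.
f must satisfy (k/3 + 1)·f(k+1) − (1)·f(k) = k**3 + 7*k**2/4 + 29*k/4 + 9/4.
deg f ≤ 2 (via 1,0,3).
Coefficient equations give f(k) = 3*(4*k**2 - k + 2)/4.
Get s_k = R·t_k = -(4*k**2 - k + 2)*factorial(k + 2)/3**k with R(k) = B(k−1)f(k)/C(k) = 3*(4*k**2 - k + 2)/(4*k**3 + 7*k**2 + 29*k + 9).
Δs = -(4*k**3 + 7*k**2 + 29*k + 9)*factorial(k + 2)/(3*3**k), as required.
Evaluate: s_(n+1) = -3**(-n - 1)*(4*n**2 + 7*n + 5)*factorial(n + 3); subtract s_(0) = -4 ⇒ S(n) = (12*3**n - 4*n**5*factorial(n) - 31*n**4*factorial(n) - 91*n**3*factorial(n) - 131*n**2*factorial(n) - 97*n*factorial(n) - 30*factorial(n))/(3*3**n).

S(n) = \frac{3^{- n} \left(12 \cdot 3^{n} - 4 n^{5} n! - 31 n^{4} n! - 91 n^{3} n! - 131 n^{2} n! - 97 n n! - 30 n!\right)}{3}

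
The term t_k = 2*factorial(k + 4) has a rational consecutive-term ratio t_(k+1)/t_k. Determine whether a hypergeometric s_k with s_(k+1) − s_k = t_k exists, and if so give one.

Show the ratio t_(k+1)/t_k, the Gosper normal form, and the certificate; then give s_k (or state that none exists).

no hypergeometric antidifference exists

t_(k+1)/t_k = k + 5.
Take A(k)=k + 5, B(k)=1, C(k)=1.
f must satisfy (k + 5)·f(k+1) − (1)·f(k) = 1.
Degrees (1,0,0) ⇒ d ≤ -1.
deg f ≤ -1 is impossible — no certificate.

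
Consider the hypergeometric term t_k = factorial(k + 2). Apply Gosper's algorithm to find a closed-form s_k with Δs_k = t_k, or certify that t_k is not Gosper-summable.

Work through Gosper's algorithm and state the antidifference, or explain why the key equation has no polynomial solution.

none — t_k is not Gosper-summable

Step 1: r(k) = k + 3.
Normal form (A,B,C) = (k + 3, 1, 1).
f must satisfy (k + 3)·f(k+1) − (1)·f(k) = 1.
Degrees (1,0,0) ⇒ d ≤ -1.
d = -1 < 0 ⇒ no nonzero polynomial f; not summable.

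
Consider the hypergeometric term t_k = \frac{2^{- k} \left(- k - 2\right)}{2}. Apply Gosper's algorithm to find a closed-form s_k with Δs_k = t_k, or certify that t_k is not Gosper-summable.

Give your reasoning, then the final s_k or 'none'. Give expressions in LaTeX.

t_(k+1)/t_k = (k + 3)/(2*(k + 2)).
A = 1/2, B = 1, C = k + 2.
Need (1/2)·f(k+1) − (1)·f(k) = k + 2.
Bound: deg f ≤ 1.
Solving with deg f ≤ 1: f(k) = -2*(k + 3).
R(k) = B(k−1)·f(k)/C(k) = -2*(k + 3)/(k + 2); s_k = R·t_k = (k + 3)/2**k.
s_(k+1) − s_k = (-k - 2)/(2*2**k) = t_k.

s_k = 2^{- k} \left(k + 3\right)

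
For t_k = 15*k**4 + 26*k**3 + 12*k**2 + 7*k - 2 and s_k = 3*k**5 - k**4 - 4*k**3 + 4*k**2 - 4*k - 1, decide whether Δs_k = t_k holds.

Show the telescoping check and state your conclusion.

valid (s_(k+1) − s_k reduces to t_k)

s_(k+1) = 3*k**5 + 14*k**4 + 22*k**3 + 16*k**2 + 3*k - 3
s_(k+1) − s_k = 15*k**4 + 26*k**3 + 12*k**2 + 7*k - 2
(s_(k+1) − s_k) − t_k = 0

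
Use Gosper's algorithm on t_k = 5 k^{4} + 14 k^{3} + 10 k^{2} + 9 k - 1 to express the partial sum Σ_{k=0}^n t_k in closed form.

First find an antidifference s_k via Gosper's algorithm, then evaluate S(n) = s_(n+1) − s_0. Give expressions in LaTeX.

S(n) = n^{5} + 6 n^{4} + 12 n^{3} + 13 n^{2} + 5 n - 1

Ratio r(k) = (5*k**4 + 34*k**3 + 82*k**2 + 91*k + 37)/(5*k**4 + 14*k**3 + 10*k**2 + 9*k - 1).
Normal form (A,B,C) = (1, 1, k**4 + 14*k**3/5 + 2*k**2 + 9*k/5 - 1/5).
Set up (1)·f(k+1) − (1)·f(k) − (k**4 + 14*k**3/5 + 2*k**2 + 9*k/5 - 1/5) = 0.
d = 5 from the (0,0,4) case.
Solving with deg f ≤ 5: f(k) = k*(k**4 + k**3 - 2*k**2 + 3*k - 4)/5.
R(k) = B(k−1)·f(k)/C(k) = k*(k**4 + k**3 - 2*k**2 + 3*k - 4)/(5*k**4 + 14*k**3 + 10*k**2 + 9*k - 1); s_k = R·t_k = k*(k**4 + k**3 - 2*k**2 + 3*k - 4).
Δs = 5*k**4 + 14*k**3 + 10*k**2 + 9*k - 1, as required.
Evaluate: s_(n+1) = n**5 + 6*n**4 + 12*n**3 + 13*n**2 + 5*n - 1; subtract s_(0) = 0 ⇒ S(n) = n**5 + 6*n**4 + 12*n**3 + 13*n**2 + 5*n - 1.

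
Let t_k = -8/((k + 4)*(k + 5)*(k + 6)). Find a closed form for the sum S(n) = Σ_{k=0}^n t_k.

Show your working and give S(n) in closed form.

Ratio r(k) = (k + 4)/(k + 7).
So A=k + 4 and B=k + 7, with C=1.
Need (k + 4)·f(k+1) − (k + 6)·f(k) = 1.
From deg A=1, deg B=1, deg C=0: d=2.
Match coefficients ⇒ f(k) = k*(k + 9)/40.
Get s_k = R·t_k = k*(-k - 9)/(5*(k + 4)*(k + 5)) with R(k) = B(k−1)f(k)/C(k) = k*(k + 6)*(k + 9)/40.
Check: Δs_k = -8/(k**3 + 15*k**2 + 74*k + 120). ✓
Evaluate: s_(n+1) = (-n**2 - 11*n - 10)/(5*(n**2 + 11*n + 30)); subtract s_(0) = 0 ⇒ S(n) = (-n**2 - 11*n - 10)/(5*(n**2 + 11*n + 30)).

S(n) = (-n**2 - 11*n - 10)/(5*(n**2 + 11*n + 30))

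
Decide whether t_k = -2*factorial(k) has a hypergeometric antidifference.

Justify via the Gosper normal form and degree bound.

Compute t_(k+1)/t_k: get k + 1.
Factor: A=k + 1; B=1; C=1.
Solve (k + 1)·f(k+1) − (1)·f(k) = 1.
Degrees (1,0,0) ⇒ d ≤ -1.
deg f ≤ -1 is impossible — no certificate.

No. Not Gosper-summable.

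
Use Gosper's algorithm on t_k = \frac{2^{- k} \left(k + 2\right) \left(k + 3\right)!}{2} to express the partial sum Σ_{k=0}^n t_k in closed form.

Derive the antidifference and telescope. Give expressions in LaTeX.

S(n) = -6 + \frac{2^{- n} \left(n + 4\right)!}{2}

The ratio is (k + 3)*(k + 4)/(2*(k + 2)).
So A=k/2 + 2 and B=1, with C=k + 2.
Solve (k/2 + 2)·f(k+1) − (1)·f(k) = k + 2.
deg f ≤ 0 (via 1,0,1).
A polynomial solution: f(k) = 2.
So s_k = (B(k−1)f/C)·t_k = (2/(k + 2))·t_k = factorial(k + 3)/2**k.
s_(k+1) − s_k = (k + 2)*factorial(k + 3)/(2*2**k) = t_k.
Σ_(k=0)^n t_k = s_(n+1) − s_(0) = (2**(-n - 1)*factorial(n + 4)) − (6), i.e. -6 + factorial(n + 4)/(2*2**n).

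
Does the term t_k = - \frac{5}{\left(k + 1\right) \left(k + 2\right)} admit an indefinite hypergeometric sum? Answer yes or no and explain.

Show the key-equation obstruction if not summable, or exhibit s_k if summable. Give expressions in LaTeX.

The ratio is (k + 1)/(k + 3).
Gosper form: A/B · C(k+1)/C(k) with A=k + 1, B=k + 3, C=1.
Need (k + 1)·f(k+1) − (k + 2)·f(k) = 1.
Bound: deg f ≤ 1.
Solve for f: f(k) = k (degree 1 ≤ 1).
Then R = B(k−1)f/C = k*(k + 2), so s_k = R(k)·t_k = -5*k/(k + 1).
s_(k+1) − s_k = -5/(k**2 + 3*k + 2) = t_k.

Yes. s_k = - \frac{5 k}{k + 1}.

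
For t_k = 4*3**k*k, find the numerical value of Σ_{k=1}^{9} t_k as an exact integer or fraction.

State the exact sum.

Σ = 1003836

t_(k+1)/t_k = 3 + 3/k.
Factor: A=3; B=1; C=k.
f must satisfy (3)·f(k+1) − (1)·f(k) = k.
deg f ≤ 1 (via 0,0,1).
Coefficient equations give f(k) = (2*k - 3)/4.
R(k) = B(k−1)·f(k)/C(k) = (2*k - 3)/(4*k); s_k = R·t_k = 3**k*(2*k - 3).
Check: Δs_k = 4*3**k*k. ✓
Sum = s_(10) − s_(1); s_(10) = 1003833, s_(1) = -3 ⇒ 1003836.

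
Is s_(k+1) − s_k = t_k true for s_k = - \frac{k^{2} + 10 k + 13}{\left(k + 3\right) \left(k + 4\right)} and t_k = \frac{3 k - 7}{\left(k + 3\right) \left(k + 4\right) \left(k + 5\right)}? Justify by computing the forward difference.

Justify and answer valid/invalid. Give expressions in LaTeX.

Valid: the claim telescopes to t_k.

s_(k+1) = (-10*k - (k + 1)**2 - 23)/((k + 4)*(k + 5))
s_(k+1) − s_k = (3*k - 7)/(k**3 + 12*k**2 + 47*k + 60)
(s_(k+1) − s_k) − t_k = 0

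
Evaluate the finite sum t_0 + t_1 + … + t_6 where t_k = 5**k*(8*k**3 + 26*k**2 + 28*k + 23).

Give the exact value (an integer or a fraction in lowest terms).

Ratio r(k) = 5*(8*k**3 + 50*k**2 + 104*k + 85)/(8*k**3 + 26*k**2 + 28*k + 23).
A = 5, B = 1, C = k**3 + 13*k**2/4 + 7*k/2 + 23/8.
Need (5)·f(k+1) − (1)·f(k) = k**3 + 13*k**2/4 + 7*k/2 + 23/8.
Degrees (0,0,3) ⇒ d ≤ 3.
A polynomial solution: f(k) = (2*k**3 - k**2 + 2*k + 2)/8.
R(k) = B(k−1)·f(k)/C(k) = (2*k**3 - k**2 + 2*k + 2)/(8*k**3 + 26*k**2 + 28*k + 23); s_k = R·t_k = 5**k*(2*k**3 - k**2 + 2*k + 2).
Check: Δs_k = 5**k*(8*k**3 + 26*k**2 + 28*k + 23). ✓
Telescoping: Σ = s_(7) − s_(0) = 51015625 − (2) = 51015623.

Σ = 51015623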